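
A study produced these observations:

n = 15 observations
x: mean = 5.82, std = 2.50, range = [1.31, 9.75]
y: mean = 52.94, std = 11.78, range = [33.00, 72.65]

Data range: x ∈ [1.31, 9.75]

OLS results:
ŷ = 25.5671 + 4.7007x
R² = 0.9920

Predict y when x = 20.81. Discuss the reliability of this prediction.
The equation gives ŷ = 123.3887; however x = 20.81 is 11.06 units above the observed range, so this extrapolated value should not be trusted.

Prediction calculation:
ŷ = 25.5671 + 4.7007 × 20.81
ŷ = 123.3887

Reliability:
- Data range: x ∈ [1.31, 9.75]
- Prediction point: x = 20.81 is 11.06 units above the observed range → this is EXTRAPOLATION, not interpolation

Why that matters here:
- The linear relationship may not hold outside the observed range
- Real relationships often flatten, saturate, or turn nonlinear at extremes

Report the number if required, but flag clearly that it is an extrapolation.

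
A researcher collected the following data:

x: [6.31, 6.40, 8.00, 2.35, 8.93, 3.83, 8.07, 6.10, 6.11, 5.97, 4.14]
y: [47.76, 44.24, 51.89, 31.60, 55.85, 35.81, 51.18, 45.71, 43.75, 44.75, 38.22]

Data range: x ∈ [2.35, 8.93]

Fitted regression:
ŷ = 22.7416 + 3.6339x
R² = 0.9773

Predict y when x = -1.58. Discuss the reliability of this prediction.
ŷ = 17.0000, but this is extrapolation (below the data range [2.35, 8.93]) and may be unreliable.

Prediction calculation:
ŷ = 22.7416 + 3.6339 × (-1.58)
ŷ = 17.0000

Reliability:
- Data range: x ∈ [2.35, 8.93]
- Prediction point: x = -1.58 is 3.93 units below the observed range → this is EXTRAPOLATION, not interpolation

Why that matters here:
- R² describes fit only over the sampled x values; it says nothing about behaviour beyond them
- There are no observations near this x to validate the fitted line there

A defensible statement: 'if the linear trend continued to x = -1.58, y would be about 17.0000' — the premise is untested.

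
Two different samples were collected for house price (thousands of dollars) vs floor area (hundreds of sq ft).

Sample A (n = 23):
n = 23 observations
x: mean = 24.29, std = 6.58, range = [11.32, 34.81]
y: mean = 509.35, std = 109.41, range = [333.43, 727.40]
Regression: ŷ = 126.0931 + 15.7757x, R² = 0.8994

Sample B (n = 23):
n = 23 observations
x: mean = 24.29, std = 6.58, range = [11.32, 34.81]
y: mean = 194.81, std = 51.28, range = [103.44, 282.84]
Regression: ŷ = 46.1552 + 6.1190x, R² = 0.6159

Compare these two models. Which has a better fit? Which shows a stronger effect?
Model A has the better fit (R² = 0.8994 vs 0.6159). Model A shows the stronger effect (|β₁| = 15.7757 vs 6.1190).

Model Comparison:

Fit — compare R²:
- Model A: R² = 0.8994 → 89.94% of variance in house price explained
- Model B: R² = 0.6159 → 61.59% of variance in house price explained
- 0.8994 > 0.6159 → Model A has the better fit

Which has the larger per-hundred sq ft effect? (|β₁|)
- Model A: β₁ = 15.7757 → predicted house price rises 15.7757 thousand dollars per additional hundred sq ft of floor area
- Model B: β₁ = 6.1190 → predicted house price rises 6.1190 thousand dollars per additional hundred sq ft of floor area
- |15.7757| > |6.1190| → Model A shows the stronger marginal effect

Note: The two samples could reflect different populations, time periods, or measurement quality.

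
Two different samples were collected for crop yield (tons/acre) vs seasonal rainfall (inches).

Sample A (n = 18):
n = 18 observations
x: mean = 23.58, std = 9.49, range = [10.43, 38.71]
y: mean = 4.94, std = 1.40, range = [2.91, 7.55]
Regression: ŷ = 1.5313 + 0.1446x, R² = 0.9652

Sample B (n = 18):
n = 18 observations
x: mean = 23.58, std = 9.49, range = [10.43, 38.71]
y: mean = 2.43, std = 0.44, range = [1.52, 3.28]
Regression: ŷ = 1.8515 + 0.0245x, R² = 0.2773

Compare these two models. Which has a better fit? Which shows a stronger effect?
Model A has the better fit (R² = 0.9652 vs 0.2773). Model A shows the stronger effect (|β₁| = 0.1446 vs 0.0245).

Model Comparison:

Fit — compare R²:
- Model A: R² = 0.9652 → 96.52% of variance in crop yield explained
- Model B: R² = 0.2773 → 27.73% of variance in crop yield explained
- 0.9652 > 0.2773 → Model A has the better fit

Effect size (slope magnitude):
- Model A: β₁ = 0.1446 → predicted crop yield rises 0.1446 tons/acre per additional inch of rainfall
- Model B: β₁ = 0.0245 → predicted crop yield rises 0.0245 tons/acre per additional inch of rainfall
- |0.1446| > |0.0245| → Model A shows the stronger marginal effect

Note: A better fit (higher R²) doesn't necessarily mean a more important relationship.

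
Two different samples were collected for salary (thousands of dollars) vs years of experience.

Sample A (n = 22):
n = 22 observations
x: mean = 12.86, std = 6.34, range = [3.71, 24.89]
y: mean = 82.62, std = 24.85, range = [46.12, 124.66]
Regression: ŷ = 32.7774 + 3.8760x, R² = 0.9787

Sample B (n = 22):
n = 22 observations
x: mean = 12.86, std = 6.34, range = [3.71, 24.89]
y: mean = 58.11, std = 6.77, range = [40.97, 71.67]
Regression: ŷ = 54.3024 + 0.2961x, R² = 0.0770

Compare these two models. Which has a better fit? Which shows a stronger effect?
Model A has the better fit (R² = 0.9787 vs 0.0770). Model A shows the stronger effect (|β₁| = 3.8760 vs 0.2961).

Model Comparison:

Fit — compare R²:
- Model A: R² = 0.9787 → 97.87% of variance in salary explained
- Model B: R² = 0.0770 → 7.70% of variance in salary explained
- 0.9787 > 0.0770 → Model A has the better fit

Effect size (slope magnitude):
- Model A: β₁ = 3.8760 → predicted salary rises 3.8760 thousand dollars per additional year of experience
- Model B: β₁ = 0.2961 → predicted salary rises 0.2961 thousand dollars per additional year of experience
- |3.8760| > |0.2961| → Model A shows the stronger marginal effect

Note: A steeper slope doesn't make a better model if the scatter around the line is large.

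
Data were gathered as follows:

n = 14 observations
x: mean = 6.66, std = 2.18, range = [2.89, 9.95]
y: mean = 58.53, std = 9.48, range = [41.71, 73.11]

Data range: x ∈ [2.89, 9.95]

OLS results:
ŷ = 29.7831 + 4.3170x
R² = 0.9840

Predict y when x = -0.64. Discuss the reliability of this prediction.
ŷ = 27.0202, but this is extrapolation (below the data range [2.89, 9.95]) and may be unreliable.

Prediction calculation:
ŷ = 29.7831 + 4.3170 × (-0.64)
ŷ = 27.0202

Reliability:
- Data range: x ∈ [2.89, 9.95]
- Prediction point: x = -0.64 is 3.53 units below the observed range → this is EXTRAPOLATION, not interpolation

Why that matters here:
- R² describes fit only over the sampled x values; it says nothing about behaviour beyond them
- Real relationships often flatten, saturate, or turn nonlinear at extremes
- The standard error of prediction grows with (x − x̄)², and x = -0.64 is far from x̄ = 6.66

Report the number if required, but flag clearly that it is an extrapolation.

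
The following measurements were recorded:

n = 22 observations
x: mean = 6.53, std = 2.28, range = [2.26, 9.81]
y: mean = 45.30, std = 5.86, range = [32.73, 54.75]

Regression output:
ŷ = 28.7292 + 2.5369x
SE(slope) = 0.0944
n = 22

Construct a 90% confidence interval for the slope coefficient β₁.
The 90% CI for β₁ is (2.3741, 2.6997)

Confidence interval for the slope:

The 90% CI for β₁ is: β̂₁ ± t*(α/2, n-2) × SE(β̂₁)

Step 1: Find critical t-value
- Confidence level = 0.9
- Degrees of freedom = n - 2 = 22 - 2 = 20
- t*(α/2, 20) = 1.7247

Step 2: Calculate margin of error
Margin = 1.7247 × 0.0944 = 0.1628

Step 3: Construct interval
CI = 2.5369 ± 0.1628
CI = (2.3741, 2.6997)

Interpretation: intervals built this way capture the true β₁ in 90% of repeated samples; here the plausible range for the per-unit effect of x on y is 2.3741 to 2.6997.
Both endpoints are positive, so the data support a genuinely positive slope at this confidence level.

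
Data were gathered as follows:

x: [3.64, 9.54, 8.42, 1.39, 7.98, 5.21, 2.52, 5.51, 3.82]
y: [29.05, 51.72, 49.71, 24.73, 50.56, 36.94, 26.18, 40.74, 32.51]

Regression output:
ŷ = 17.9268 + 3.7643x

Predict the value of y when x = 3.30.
ŷ = 30.3490

x = 3.30 lies inside the observed range [1.39, 9.54], so the fitted equation applies directly:

ŷ = 17.9268 + 3.7643 × 3.30
ŷ = 17.9268 + 12.4222
ŷ = 30.3490

This is a point prediction; actual observations scatter around it by roughly the residual standard deviation.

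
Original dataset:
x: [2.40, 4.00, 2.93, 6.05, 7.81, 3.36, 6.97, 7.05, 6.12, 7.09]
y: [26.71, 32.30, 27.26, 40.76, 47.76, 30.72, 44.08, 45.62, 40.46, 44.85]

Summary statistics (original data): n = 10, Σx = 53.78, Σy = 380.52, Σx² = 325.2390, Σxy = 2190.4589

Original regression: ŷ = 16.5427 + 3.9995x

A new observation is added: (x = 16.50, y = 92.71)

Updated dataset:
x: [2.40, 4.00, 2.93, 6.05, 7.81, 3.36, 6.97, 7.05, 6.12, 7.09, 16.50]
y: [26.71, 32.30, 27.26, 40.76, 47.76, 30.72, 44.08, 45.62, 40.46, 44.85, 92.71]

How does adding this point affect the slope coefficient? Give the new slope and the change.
The slope changes from 3.9995 to 4.6925 (change of +0.6930, or +17.3%).

x = 16.50 lies well outside the original x-range [2.40, 7.81] (x̄ ≈ 5.38), so this observation has high leverage and can move the slope substantially.

Step 1: Update the sums with the new point (n goes from 10 to 11)
Σx  = 53.78 + 16.50 = 70.28
Σy  = 380.52 + 92.71 = 473.23
Σx² = 325.2390 + 16.50² = 325.2390 + 272.2500 = 597.4890
Σxy = 2190.4589 + 16.50×92.71 = 2190.4589 + 1529.7150 = 3720.1739

Step 2: Recompute the slope with b₁ = (nΣxy − ΣxΣy) / (nΣx² − (Σx)²)
Numerator   = 11×3720.1739 − 70.28×473.23 = 40921.9129 − 33258.6044 = 7663.3085
Denominator = 11×597.4890 − 70.28² = 6572.3790 − 4939.2784 = 1633.1006
b₁(new) = 7663.3085 / 1633.1006 = 4.6925

(Same formula on the original sums: (10×2190.4589 − 53.78×380.52) / (10×325.2390 − 53.78²) = 1440.2234 / 360.1016 = 3.9995, matching the given fit.)

Step 3: Change in slope
Δβ₁ = 4.6925 − 3.9995 = +0.6930
Relative change = +0.6930 / 3.9995 × 100% = +17.3%
→ the slope increases when the point is added.

Because the point sits above the extension of the original line at a high-leverage x, it tilts the fit up.
In practice: examine leverage (hᵢ) and Cook's distance rather than deleting it automatically.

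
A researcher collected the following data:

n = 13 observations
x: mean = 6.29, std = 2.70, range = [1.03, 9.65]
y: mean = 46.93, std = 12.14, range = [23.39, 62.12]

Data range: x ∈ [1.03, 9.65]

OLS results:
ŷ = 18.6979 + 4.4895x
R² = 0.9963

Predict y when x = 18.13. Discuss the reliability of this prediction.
The equation gives ŷ = 100.0925; however x = 18.13 is 8.48 units above the observed range, so this extrapolated value should not be trusted.

Prediction calculation:
ŷ = 18.6979 + 4.4895 × 18.13
ŷ = 100.0925

Reliability:
- Data range: x ∈ [1.03, 9.65]
- Prediction point: x = 18.13 is 8.48 units above the observed range → this is EXTRAPOLATION, not interpolation

Why that matters here:
- Real relationships often flatten, saturate, or turn nonlinear at extremes
- The standard error of prediction grows with (x − x̄)², and x = 18.13 is far from x̄ = 6.29
- There are no observations near this x to validate the fitted line there

Report the number if required, but flag clearly that it is an extrapolation.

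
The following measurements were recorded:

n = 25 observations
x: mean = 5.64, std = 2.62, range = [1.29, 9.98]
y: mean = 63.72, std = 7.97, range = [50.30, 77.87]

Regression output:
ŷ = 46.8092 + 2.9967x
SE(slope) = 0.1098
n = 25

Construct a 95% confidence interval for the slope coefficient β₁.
The 95% CI for β₁ is (2.7696, 3.2238)

Confidence interval for the slope:

The 95% CI for β₁ is: β̂₁ ± t*(α/2, n-2) × SE(β̂₁)

Step 1: Find critical t-value
- Confidence level = 0.95
- Degrees of freedom = n - 2 = 25 - 2 = 23
- t*(α/2, 23) = 2.0687

Step 2: Calculate margin of error
Margin = 2.0687 × 0.1098 = 0.2271

Step 3: Construct interval
CI = 2.9967 ± 0.2271
CI = (2.7696, 3.2238)

Interpretation: We are 95% confident that the true slope β₁ lies between 2.7696 and 3.2238.
The interval does not include 0, suggesting a significant linear relationship.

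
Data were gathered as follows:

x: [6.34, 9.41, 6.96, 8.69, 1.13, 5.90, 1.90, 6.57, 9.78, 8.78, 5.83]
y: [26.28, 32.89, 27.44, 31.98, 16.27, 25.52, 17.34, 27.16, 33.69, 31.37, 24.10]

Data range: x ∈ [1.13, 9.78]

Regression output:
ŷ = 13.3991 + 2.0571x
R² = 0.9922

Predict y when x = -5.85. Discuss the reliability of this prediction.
The equation gives ŷ = 1.3651; however x = -5.85 is 6.98 units below the observed range, so this extrapolated value should not be trusted.

Prediction calculation:
ŷ = 13.3991 + 2.0571 × (-5.85)
ŷ = 1.3651

Reliability:
- Data range: x ∈ [1.13, 9.78]
- Prediction point: x = -5.85 is 6.98 units below the observed range → this is EXTRAPOLATION, not interpolation

Why that matters here:
- Real relationships often flatten, saturate, or turn nonlinear at extremes
- The standard error of prediction grows with (x − x̄)², and x = -5.85 is far from x̄ = 6.48

Report the number if required, but flag clearly that it is an extrapolation.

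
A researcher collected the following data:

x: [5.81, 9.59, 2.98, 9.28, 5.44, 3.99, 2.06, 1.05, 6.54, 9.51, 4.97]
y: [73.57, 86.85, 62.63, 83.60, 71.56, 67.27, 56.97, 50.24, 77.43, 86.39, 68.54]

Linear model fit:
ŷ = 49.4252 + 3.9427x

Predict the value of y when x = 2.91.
ŷ = 60.8985

x = 2.91 lies inside the observed range [1.05, 9.59], so the fitted equation applies directly:

ŷ = 49.4252 + 3.9427 × 2.91
ŷ = 49.4252 + 11.4733
ŷ = 60.8985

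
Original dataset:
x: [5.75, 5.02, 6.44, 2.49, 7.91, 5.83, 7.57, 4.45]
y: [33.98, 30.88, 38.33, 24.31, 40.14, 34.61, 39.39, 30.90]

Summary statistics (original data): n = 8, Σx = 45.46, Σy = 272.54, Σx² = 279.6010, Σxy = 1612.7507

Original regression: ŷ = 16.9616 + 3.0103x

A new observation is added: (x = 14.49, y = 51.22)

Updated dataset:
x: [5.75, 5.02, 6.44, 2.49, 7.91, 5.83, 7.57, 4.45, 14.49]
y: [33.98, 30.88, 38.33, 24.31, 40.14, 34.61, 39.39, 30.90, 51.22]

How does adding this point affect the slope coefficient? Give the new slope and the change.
The slope changes from 3.0103 to 2.1981 (change of -0.8122, or -27.0%).

x = 14.49 lies well outside the original x-range [2.49, 7.91] (x̄ ≈ 5.68), so this observation has high leverage and can move the slope substantially.

Step 1: Update the sums with the new point (n goes from 8 to 9)
Σx  = 45.46 + 14.49 = 59.95
Σy  = 272.54 + 51.22 = 323.76
Σx² = 279.6010 + 14.49² = 279.6010 + 209.9601 = 489.5611
Σxy = 1612.7507 + 14.49×51.22 = 1612.7507 + 742.1778 = 2354.9285

Step 2: Recompute the slope with b₁ = (nΣxy − ΣxΣy) / (nΣx² − (Σx)²)
Numerator   = 9×2354.9285 − 59.95×323.76 = 21194.3565 − 19409.4120 = 1784.9445
Denominator = 9×489.5611 − 59.95² = 4406.0499 − 3594.0025 = 812.0474
b₁(new) = 1784.9445 / 812.0474 = 2.1981

(Same formula on the original sums: (8×1612.7507 − 45.46×272.54) / (8×279.6010 − 45.46²) = 512.3372 / 170.1964 = 3.0103, matching the given fit.)

Step 3: Change in slope
Δβ₁ = 2.1981 − 3.0103 = -0.8122
Relative change = -0.8122 / 3.0103 × 100% = -27.0%
→ the slope decreases when the point is added.

A high-leverage point only changes the slope if it is off the original line; here y = 51.22 is below the original trend, so the slope decreases.
In practice: refit with and without it and report both if conclusions differ; investigate whether it comes from the same population as the rest of the sample.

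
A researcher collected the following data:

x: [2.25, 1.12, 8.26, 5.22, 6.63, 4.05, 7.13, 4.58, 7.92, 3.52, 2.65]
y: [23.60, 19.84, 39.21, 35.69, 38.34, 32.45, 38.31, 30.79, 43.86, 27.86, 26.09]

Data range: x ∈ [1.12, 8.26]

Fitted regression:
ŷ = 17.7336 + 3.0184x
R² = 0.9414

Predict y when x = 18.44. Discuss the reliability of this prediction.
The equation gives ŷ = 73.3929; however x = 18.44 is 10.18 units above the observed range, so this extrapolated value should not be trusted.

Prediction calculation:
ŷ = 17.7336 + 3.0184 × 18.44
ŷ = 73.3929

Reliability:
- Data range: x ∈ [1.12, 8.26]
- Prediction point: x = 18.44 is 10.18 units above the observed range → this is EXTRAPOLATION, not interpolation

Why that matters here:
- Real relationships often flatten, saturate, or turn nonlinear at extremes
- R² describes fit only over the sampled x values; it says nothing about behaviour beyond them

A defensible statement: 'if the linear trend continued to x = 18.44, y would be about 73.3929' — the premise is untested.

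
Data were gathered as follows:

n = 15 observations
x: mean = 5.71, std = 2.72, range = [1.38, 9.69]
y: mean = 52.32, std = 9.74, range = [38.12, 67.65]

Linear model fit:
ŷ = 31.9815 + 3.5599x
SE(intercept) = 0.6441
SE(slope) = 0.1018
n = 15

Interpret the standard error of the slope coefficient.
SE(slope) = 0.1018 measures the uncertainty in the estimated slope. The coefficient is estimated precisely (SE/|β̂₁| = 2.9%).

SE(β̂₁) = 0.1018 says: if we drew many samples of n = 15 from the same population and refit each time, the fitted slopes would scatter with a standard deviation of roughly 0.1018 around the true β₁.

Relative precision:
- SE / |β̂₁| = 0.1018 / 3.5599 = 2.9%
- Rule of thumb (under 20%: precise; 20% to under 50%: moderately precise; 50% or more: imprecise) → precise

Rough 95% range (±2 SE): 3.5599 ± 0.2036 → (3.3563, 3.7635).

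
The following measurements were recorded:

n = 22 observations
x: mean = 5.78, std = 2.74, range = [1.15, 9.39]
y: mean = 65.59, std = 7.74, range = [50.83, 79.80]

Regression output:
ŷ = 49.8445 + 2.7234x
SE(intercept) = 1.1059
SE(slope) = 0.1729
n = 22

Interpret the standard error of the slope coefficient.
SE(slope) = 0.1729 measures the uncertainty in the estimated slope. The coefficient is estimated precisely (SE/|β̂₁| = 6.3%).

SE(β̂₁) = s / √Sxx, where s is the residual standard deviation and Sxx = Σ(x − x̄)². It is the yardstick for how far β̂₁ = 2.7234 could plausibly be from the true slope.

Relative precision:
- SE / |β̂₁| = 0.1729 / 2.7234 = 6.3%
- Rule of thumb (under 20%: precise; 20% to under 50%: moderately precise; 50% or more: imprecise) → precise

Link to the t-test: t = β̂₁ / SE(β̂₁) = 2.7234 / 0.1729 = 15.7513, the statistic for H₀: β₁ = 0.

What drives SE(β̂₁): more residual scatter → larger SE; larger n (here n = 22) → smaller SE.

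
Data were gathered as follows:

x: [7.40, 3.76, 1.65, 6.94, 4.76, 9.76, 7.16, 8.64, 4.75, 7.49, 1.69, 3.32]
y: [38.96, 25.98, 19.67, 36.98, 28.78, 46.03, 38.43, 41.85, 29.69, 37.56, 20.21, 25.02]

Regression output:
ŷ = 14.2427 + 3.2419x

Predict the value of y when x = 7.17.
ŷ = 37.4871

To predict y for x = 7.17, substitute into the regression equation:

ŷ = 14.2427 + 3.2419 × 7.17
ŷ = 14.2427 + 23.2444
ŷ = 37.4871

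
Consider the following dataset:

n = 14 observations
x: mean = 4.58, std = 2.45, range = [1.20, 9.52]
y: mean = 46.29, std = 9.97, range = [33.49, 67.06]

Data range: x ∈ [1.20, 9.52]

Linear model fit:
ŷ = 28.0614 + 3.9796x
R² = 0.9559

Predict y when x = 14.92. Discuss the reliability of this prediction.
The equation gives ŷ = 87.4370; however x = 14.92 is 5.40 units above the observed range, so this extrapolated value should not be trusted.

Prediction calculation:
ŷ = 28.0614 + 3.9796 × 14.92
ŷ = 87.4370

Reliability:
- Data range: x ∈ [1.20, 9.52]
- Prediction point: x = 14.92 is 5.40 units above the observed range → this is EXTRAPOLATION, not interpolation

Why that matters here:
- The standard error of prediction grows with (x − x̄)², and x = 14.92 is far from x̄ = 4.58
- The linear relationship may not hold outside the observed range
- There are no observations near this x to validate the fitted line there

The R² = 0.9559 only validates the fit within [1.20, 9.52]; treat ŷ = 87.4370 with caution.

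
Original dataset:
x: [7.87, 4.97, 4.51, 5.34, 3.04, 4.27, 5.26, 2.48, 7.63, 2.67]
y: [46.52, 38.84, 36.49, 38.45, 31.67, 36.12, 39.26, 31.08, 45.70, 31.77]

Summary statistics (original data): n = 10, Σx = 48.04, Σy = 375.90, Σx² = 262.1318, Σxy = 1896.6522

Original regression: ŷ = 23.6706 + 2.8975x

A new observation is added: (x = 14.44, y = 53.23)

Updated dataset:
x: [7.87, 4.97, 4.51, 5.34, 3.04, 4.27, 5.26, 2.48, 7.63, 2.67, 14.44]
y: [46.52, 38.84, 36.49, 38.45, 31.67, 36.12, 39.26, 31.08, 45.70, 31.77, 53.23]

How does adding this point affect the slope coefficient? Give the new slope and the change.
The slope changes from 2.8975 to 1.9682 (change of -0.9293, or -32.1%).

The new point has HIGH LEVERAGE: x = 14.44 is far from the original mean x̄ = 48.04/10 ≈ 4.80 (original range [2.48, 7.87]).

Step 1: Update the sums with the new point (n goes from 10 to 11)
Σx  = 48.04 + 14.44 = 62.48
Σy  = 375.90 + 53.23 = 429.13
Σx² = 262.1318 + 14.44² = 262.1318 + 208.5136 = 470.6454
Σxy = 1896.6522 + 14.44×53.23 = 1896.6522 + 768.6412 = 2665.2934

Step 2: Recompute the slope with b₁ = (nΣxy − ΣxΣy) / (nΣx² − (Σx)²)
Numerator   = 11×2665.2934 − 62.48×429.13 = 29318.2274 − 26812.0424 = 2506.1850
Denominator = 11×470.6454 − 62.48² = 5177.0994 − 3903.7504 = 1273.3490
b₁(new) = 2506.1850 / 1273.3490 = 1.9682

(Same formula on the original sums: (10×1896.6522 − 48.04×375.90) / (10×262.1318 − 48.04²) = 908.2860 / 313.4764 = 2.8975, matching the given fit.)

Step 3: Change in slope
Δβ₁ = 1.9682 − 2.8975 = -0.9293
Relative change = -0.9293 / 2.8975 × 100% = -32.1%
→ the slope decreases when the point is added.

Because the point sits below the extension of the original line at a high-leverage x, it tilts the fit down.
In practice: refit with and without it and report both if conclusions differ; investigate whether it comes from the same population as the rest of the sample.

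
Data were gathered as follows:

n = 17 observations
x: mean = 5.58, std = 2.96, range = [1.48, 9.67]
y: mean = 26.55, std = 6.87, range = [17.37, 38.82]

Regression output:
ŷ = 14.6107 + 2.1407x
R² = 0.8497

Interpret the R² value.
R² = 0.8497 means 84.97% of the variation in y is explained by the linear relationship with x. This indicates a strong fit.

R² (coefficient of determination) measures the proportion of variance in y explained by the regression model.

Here R² = 0.8497:
- Explained: 84.97% of the variation in y
- Unexplained (residual): 100% − 84.97% = 15.03%
- Rule of thumb (below 0.3 weak; 0.3 to below 0.7 moderate; 0.7 and above strong) → strong

Note: R² says nothing about causation, and a high R² does not by itself mean the linear form is appropriate — check the residuals.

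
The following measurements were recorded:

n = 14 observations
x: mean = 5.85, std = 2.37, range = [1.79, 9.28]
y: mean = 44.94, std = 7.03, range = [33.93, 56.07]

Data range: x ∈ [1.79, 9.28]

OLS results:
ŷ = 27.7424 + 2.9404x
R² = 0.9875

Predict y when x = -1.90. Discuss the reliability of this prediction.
ŷ = 22.1556, but this is extrapolation (below the data range [1.79, 9.28]) and may be unreliable.

Prediction calculation:
ŷ = 27.7424 + 2.9404 × (-1.90)
ŷ = 22.1556

Reliability:
- Data range: x ∈ [1.79, 9.28]
- Prediction point: x = -1.90 is 3.69 units below the observed range → this is EXTRAPOLATION, not interpolation

Why that matters here:
- The linear relationship may not hold outside the observed range
- Real relationships often flatten, saturate, or turn nonlinear at extremes
- There are no observations near this x to validate the fitted line there

The R² = 0.9875 only validates the fit within [1.79, 9.28]; treat ŷ = 22.1556 with caution.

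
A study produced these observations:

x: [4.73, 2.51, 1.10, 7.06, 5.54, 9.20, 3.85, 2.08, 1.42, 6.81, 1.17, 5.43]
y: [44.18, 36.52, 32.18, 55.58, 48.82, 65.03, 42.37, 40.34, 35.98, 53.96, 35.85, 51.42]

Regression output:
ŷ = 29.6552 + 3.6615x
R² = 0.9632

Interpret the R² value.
R² = 0.9632 means 96.32% of the variation in y is explained by the linear relationship with x. This indicates a strong fit.

The coefficient of determination R² is the fraction of the total variation in y that the fitted line accounts for.

Here R² = 0.9632:
- Explained: 96.32% of the variation in y
- Unexplained (residual): 100% − 96.32% = 3.68%
- Rule of thumb (below 0.3 weak; 0.3 to below 0.7 moderate; 0.7 and above strong) → strong

Calculation: R² = 1 − (SS_res / SS_tot), where SS_res is the sum of squared residuals and SS_tot the total sum of squares.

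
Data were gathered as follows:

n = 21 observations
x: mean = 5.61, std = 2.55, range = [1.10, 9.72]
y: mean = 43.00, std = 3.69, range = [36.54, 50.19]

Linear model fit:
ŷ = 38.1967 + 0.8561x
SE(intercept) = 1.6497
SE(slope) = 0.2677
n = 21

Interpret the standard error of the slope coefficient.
SE(β̂₁) = 0.2677 is the estimated standard deviation of the slope estimate across repeated samples; relative to β̂₁ = 0.8561 that is 31.3%, a moderately precise estimate.

SE(β̂₁) = s / √Sxx, where s is the residual standard deviation and Sxx = Σ(x − x̄)². It is the yardstick for how far β̂₁ = 0.8561 could plausibly be from the true slope.

Relative precision:
- SE / |β̂₁| = 0.2677 / 0.8561 = 31.3%
- Rule of thumb (under 20%: precise; 20% to under 50%: moderately precise; 50% or more: imprecise) → moderately precise

Rough 95% range (±2 SE): 0.8561 ± 0.5354 → (0.3207, 1.3915).

What drives SE(β̂₁): larger n (here n = 21) → smaller SE; more residual scatter → larger SE; wider spread of x values → smaller SE.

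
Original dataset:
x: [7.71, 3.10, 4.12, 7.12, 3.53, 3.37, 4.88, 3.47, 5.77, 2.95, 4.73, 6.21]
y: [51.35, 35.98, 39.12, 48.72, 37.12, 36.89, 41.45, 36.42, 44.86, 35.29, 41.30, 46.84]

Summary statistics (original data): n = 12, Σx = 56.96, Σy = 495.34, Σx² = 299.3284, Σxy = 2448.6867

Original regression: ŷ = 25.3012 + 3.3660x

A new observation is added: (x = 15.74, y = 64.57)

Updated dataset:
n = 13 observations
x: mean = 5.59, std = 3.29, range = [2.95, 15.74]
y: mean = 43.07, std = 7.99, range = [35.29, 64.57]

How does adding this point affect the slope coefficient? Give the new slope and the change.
Adding the point moves β₁ from 3.3660 to 2.3758, i.e. it decreases by 0.9902 (-29.4%).

x = 15.74 lies well outside the original x-range [2.95, 7.71] (x̄ ≈ 4.75), so this observation has high leverage and can move the slope substantially.

Step 1: Update the sums with the new point (n goes from 12 to 13)
Σx  = 56.96 + 15.74 = 72.70
Σy  = 495.34 + 64.57 = 559.91
Σx² = 299.3284 + 15.74² = 299.3284 + 247.7476 = 547.0760
Σxy = 2448.6867 + 15.74×64.57 = 2448.6867 + 1016.3318 = 3465.0185

Step 2: Recompute the slope with b₁ = (nΣxy − ΣxΣy) / (nΣx² − (Σx)²)
Numerator   = 13×3465.0185 − 72.70×559.91 = 45045.2405 − 40705.4570 = 4339.7835
Denominator = 13×547.0760 − 72.70² = 7111.9880 − 5285.2900 = 1826.6980
b₁(new) = 4339.7835 / 1826.6980 = 2.3758

(Same formula on the original sums: (12×2448.6867 − 56.96×495.34) / (12×299.3284 − 56.96²) = 1169.6740 / 347.4992 = 3.3660, matching the given fit.)

Step 3: Change in slope
Δβ₁ = 2.3758 − 3.3660 = -0.9902
Relative change = -0.9902 / 3.3660 × 100% = -29.4%
→ the slope decreases when the point is added.

A high-leverage point only changes the slope if it is off the original line; here y = 64.57 is below the original trend, so the slope decreases.
In practice: investigate whether it comes from the same population as the rest of the sample.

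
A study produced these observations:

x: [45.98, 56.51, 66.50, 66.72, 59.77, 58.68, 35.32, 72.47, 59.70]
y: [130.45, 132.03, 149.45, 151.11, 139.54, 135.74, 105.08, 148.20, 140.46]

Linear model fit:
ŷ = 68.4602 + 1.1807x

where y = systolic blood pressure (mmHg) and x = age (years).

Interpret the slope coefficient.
An increase of one year in age is associated with a 1.1807 mmHg increase in predicted blood pressure.

The slope β₁ = 1.1807 gives the rate at which the fitted blood pressure changes with age.

Interpretation:
- Age up by 1 year → predicted blood pressure increases by 1.1807 mmHg
- This is a linear approximation: the same per-unit change is assumed across the whole observed x range

The intercept β₀ = 68.4602 is the predicted blood pressure when age = 0; since the smallest observed x is 35.32, this is an extrapolation and mainly anchors the line.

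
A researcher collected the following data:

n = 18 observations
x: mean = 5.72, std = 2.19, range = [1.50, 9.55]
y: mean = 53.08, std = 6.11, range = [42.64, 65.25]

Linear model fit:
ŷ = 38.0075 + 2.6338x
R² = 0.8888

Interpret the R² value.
The model explains 88.88% of the variance in y (R² = 0.8888), leaving 11.12% unexplained; the fit is strong.

The coefficient of determination R² is the fraction of the total variation in y that the fitted line accounts for.

Here R² = 0.8888:
- Explained: 88.88% of the variation in y
- Unexplained (residual): 100% − 88.88% = 11.12%
- Rule of thumb (below 0.3 weak; 0.3 to below 0.7 moderate; 0.7 and above strong) → strong

Equivalently, for simple linear regression R² = r², so |r| = √0.8888 ≈ 0.9428.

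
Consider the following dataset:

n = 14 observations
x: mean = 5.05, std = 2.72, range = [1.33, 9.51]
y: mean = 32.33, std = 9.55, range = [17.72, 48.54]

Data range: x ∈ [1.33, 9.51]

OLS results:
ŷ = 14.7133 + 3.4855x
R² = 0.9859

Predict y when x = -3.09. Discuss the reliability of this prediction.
ŷ = 3.9431, but this is extrapolation (below the data range [1.33, 9.51]) and may be unreliable.

Prediction calculation:
ŷ = 14.7133 + 3.4855 × (-3.09)
ŷ = 3.9431

Reliability:
- Data range: x ∈ [1.33, 9.51]
- Prediction point: x = -3.09 is 4.42 units below the observed range → this is EXTRAPOLATION, not interpolation

Why that matters here:
- The standard error of prediction grows with (x − x̄)², and x = -3.09 is far from x̄ = 5.05
- Real relationships often flatten, saturate, or turn nonlinear at extremes

The R² = 0.9859 only validates the fit within [1.33, 9.51]; treat ŷ = 3.9431 with caution.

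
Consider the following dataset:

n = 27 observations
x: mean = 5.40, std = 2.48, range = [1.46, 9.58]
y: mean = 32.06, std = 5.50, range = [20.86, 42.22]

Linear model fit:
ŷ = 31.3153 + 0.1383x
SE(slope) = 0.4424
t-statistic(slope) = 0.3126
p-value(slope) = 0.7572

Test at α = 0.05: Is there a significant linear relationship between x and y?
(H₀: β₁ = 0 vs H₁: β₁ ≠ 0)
p-value = 0.7572 ≥ α = 0.05, so we fail to reject H₀. The relationship is not significant.

Hypothesis test for the slope coefficient:

H₀: β₁ = 0 (no linear relationship)
H₁: β₁ ≠ 0 (linear relationship exists)

Test statistic: t = β̂₁ / SE(β̂₁) = 0.1383 / 0.4424 = 0.3126

The p-value (0.7572) is the probability, under H₀, of a t-statistic at least as extreme as |t| = 0.3126 (two-sided, df = n − 2 = 25).

Decision rule: reject H₀ if p-value < α.
p-value = 0.7572 ≥ α = 0.05 → fail to reject H₀.

At α = 0.05 the data do not provide convincing evidence of a nonzero slope.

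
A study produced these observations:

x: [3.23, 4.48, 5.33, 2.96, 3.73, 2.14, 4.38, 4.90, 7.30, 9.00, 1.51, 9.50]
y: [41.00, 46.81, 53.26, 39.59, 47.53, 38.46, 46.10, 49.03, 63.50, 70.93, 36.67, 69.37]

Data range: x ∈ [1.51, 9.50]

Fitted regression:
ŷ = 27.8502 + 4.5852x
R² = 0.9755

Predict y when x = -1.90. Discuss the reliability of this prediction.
ŷ = 19.1383 (extrapolation — x = -1.90 lies outside [1.51, 9.50], so reliability is low).

Prediction calculation:
ŷ = 27.8502 + 4.5852 × (-1.90)
ŷ = 19.1383

Reliability:
- Data range: x ∈ [1.51, 9.50]
- Prediction point: x = -1.90 is 3.41 units below the observed range → this is EXTRAPOLATION, not interpolation

Why that matters here:
- The standard error of prediction grows with (x − x̄)², and x = -1.90 is far from x̄ = 4.87
- Real relationships often flatten, saturate, or turn nonlinear at extremes
- There are no observations near this x to validate the fitted line there

The R² = 0.9755 only validates the fit within [1.51, 9.50]; treat ŷ = 19.1383 with caution.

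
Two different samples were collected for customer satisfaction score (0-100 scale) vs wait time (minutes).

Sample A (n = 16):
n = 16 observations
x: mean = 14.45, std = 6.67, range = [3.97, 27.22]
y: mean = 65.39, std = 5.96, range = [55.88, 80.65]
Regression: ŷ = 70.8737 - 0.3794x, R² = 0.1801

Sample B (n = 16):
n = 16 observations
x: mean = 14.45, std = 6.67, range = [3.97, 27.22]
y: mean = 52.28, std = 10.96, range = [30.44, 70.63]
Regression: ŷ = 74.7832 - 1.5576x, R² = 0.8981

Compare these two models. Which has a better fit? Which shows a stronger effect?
Model B has the better fit (R² = 0.8981 vs 0.1801). Model B shows the stronger effect (|β₁| = 1.5576 vs 0.3794).

Model Comparison:

Which explains more variance? (R²)
- Model A: R² = 0.1801 → 18.01% of variance in satisfaction score explained
- Model B: R² = 0.8981 → 89.81% of variance in satisfaction score explained
- 0.8981 > 0.1801 → Model B has the better fit

Which has the larger per-minute effect? (|β₁|)
- Model A: β₁ = -0.3794 → predicted satisfaction score falls 0.3794 points per additional minute of wait time
- Model B: β₁ = -1.5576 → predicted satisfaction score falls 1.5576 points per additional minute of wait time
- |-0.3794| < |-1.5576| → Model B shows the stronger marginal effect

Note: A better fit (higher R²) doesn't necessarily mean a more important relationship.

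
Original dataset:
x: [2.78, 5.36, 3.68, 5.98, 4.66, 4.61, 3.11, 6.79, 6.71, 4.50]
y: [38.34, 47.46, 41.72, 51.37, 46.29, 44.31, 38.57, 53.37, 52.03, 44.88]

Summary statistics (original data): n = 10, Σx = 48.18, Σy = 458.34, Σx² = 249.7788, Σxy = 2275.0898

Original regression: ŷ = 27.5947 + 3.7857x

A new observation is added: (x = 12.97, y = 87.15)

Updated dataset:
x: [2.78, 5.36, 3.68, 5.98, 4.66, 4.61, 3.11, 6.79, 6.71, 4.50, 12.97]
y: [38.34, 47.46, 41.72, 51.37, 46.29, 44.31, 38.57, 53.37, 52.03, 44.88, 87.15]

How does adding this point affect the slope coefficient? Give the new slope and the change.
Adding the point moves β₁ from 3.7857 to 4.7783, i.e. it increases by 0.9926 (+26.2%).

x = 12.97 lies well outside the original x-range [2.78, 6.79] (x̄ ≈ 4.82), so this observation has high leverage and can move the slope substantially.

Step 1: Update the sums with the new point (n goes from 10 to 11)
Σx  = 48.18 + 12.97 = 61.15
Σy  = 458.34 + 87.15 = 545.49
Σx² = 249.7788 + 12.97² = 249.7788 + 168.2209 = 417.9997
Σxy = 2275.0898 + 12.97×87.15 = 2275.0898 + 1130.3355 = 3405.4253

Step 2: Recompute the slope with b₁ = (nΣxy − ΣxΣy) / (nΣx² − (Σx)²)
Numerator   = 11×3405.4253 − 61.15×545.49 = 37459.6783 − 33356.7135 = 4102.9648
Denominator = 11×417.9997 − 61.15² = 4597.9967 − 3739.3225 = 858.6742
b₁(new) = 4102.9648 / 858.6742 = 4.7783

(Same formula on the original sums: (10×2275.0898 − 48.18×458.34) / (10×249.7788 − 48.18²) = 668.0768 / 176.4756 = 3.7857, matching the given fit.)

Step 3: Change in slope
Δβ₁ = 4.7783 − 3.7857 = +0.9926
Relative change = +0.9926 / 3.7857 × 100% = +26.2%
→ the slope increases when the point is added.

A high-leverage point only changes the slope if it is off the original line; here y = 87.15 is above the original trend, so the slope increases.
In practice: check such a point for data-entry or measurement error.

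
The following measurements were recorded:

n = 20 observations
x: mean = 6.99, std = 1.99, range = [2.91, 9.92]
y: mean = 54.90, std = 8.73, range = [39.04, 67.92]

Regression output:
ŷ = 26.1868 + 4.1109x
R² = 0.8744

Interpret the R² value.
R² = 0.8744 means 87.44% of the variation in y is explained by the linear relationship with x. This indicates a strong fit.

R² = 1 − SS_res/SS_tot compares the residual scatter to the total scatter of y about its mean.

Here R² = 0.8744:
- Explained: 87.44% of the variation in y
- Unexplained (residual): 100% − 87.44% = 12.56%
- Rule of thumb (below 0.3 weak; 0.3 to below 0.7 moderate; 0.7 and above strong) → strong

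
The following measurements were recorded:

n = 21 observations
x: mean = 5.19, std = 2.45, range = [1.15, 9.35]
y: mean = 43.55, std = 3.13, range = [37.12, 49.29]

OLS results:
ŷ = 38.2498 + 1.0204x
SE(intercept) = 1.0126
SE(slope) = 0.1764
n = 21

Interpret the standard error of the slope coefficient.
SE(slope) = 0.1764 measures the uncertainty in the estimated slope. The coefficient is estimated precisely (SE/|β̂₁| = 17.3%).

SE(β̂₁) = s / √Sxx, where s is the residual standard deviation and Sxx = Σ(x − x̄)². It is the yardstick for how far β̂₁ = 1.0204 could plausibly be from the true slope.

Relative precision:
- SE / |β̂₁| = 0.1764 / 1.0204 = 17.3%
- Rule of thumb (under 20%: precise; 20% to under 50%: moderately precise; 50% or more: imprecise) → precise

Link to the t-test: t = β̂₁ / SE(β̂₁) = 1.0204 / 0.1764 = 5.7846, the statistic for H₀: β₁ = 0.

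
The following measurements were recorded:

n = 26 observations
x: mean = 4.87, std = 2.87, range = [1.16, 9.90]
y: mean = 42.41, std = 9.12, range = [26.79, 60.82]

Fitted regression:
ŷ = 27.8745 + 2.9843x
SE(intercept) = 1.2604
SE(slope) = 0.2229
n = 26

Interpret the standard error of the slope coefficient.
The slope 2.9843 is pinned down to within about ±0.2229 (one SE) by these data — relative uncertainty 7.5%, i.e. precise.

SE(β̂₁) = 0.2229 says: if we drew many samples of n = 26 from the same population and refit each time, the fitted slopes would scatter with a standard deviation of roughly 0.2229 around the true β₁.

Relative precision:
- SE / |β̂₁| = 0.2229 / 2.9843 = 7.5%
- Rule of thumb (under 20%: precise; 20% to under 50%: moderately precise; 50% or more: imprecise) → precise

Link to the t-test: t = β̂₁ / SE(β̂₁) = 2.9843 / 0.2229 = 13.3885, the statistic for H₀: β₁ = 0.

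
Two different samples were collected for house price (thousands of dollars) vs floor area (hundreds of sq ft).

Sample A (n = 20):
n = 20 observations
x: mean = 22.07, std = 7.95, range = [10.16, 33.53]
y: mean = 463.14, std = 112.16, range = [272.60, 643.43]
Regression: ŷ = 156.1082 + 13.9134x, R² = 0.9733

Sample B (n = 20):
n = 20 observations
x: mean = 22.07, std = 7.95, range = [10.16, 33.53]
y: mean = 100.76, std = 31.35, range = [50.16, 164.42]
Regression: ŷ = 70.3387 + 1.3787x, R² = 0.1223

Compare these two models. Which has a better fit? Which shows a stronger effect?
Model A has the better fit (R² = 0.9733 vs 0.1223). Model A shows the stronger effect (|β₁| = 13.9134 vs 1.3787).

Model Comparison:

Fit — compare R²:
- Model A: R² = 0.9733 → 97.33% of variance in house price explained
- Model B: R² = 0.1223 → 12.23% of variance in house price explained
- 0.9733 > 0.1223 → Model A has the better fit

Effect size (slope magnitude):
- Model A: β₁ = 13.9134 → predicted house price rises 13.9134 thousand dollars per additional hundred sq ft of floor area
- Model B: β₁ = 1.3787 → predicted house price rises 1.3787 thousand dollars per additional hundred sq ft of floor area
- |13.9134| > |1.3787| → Model A shows the stronger marginal effect

Note: A better fit (higher R²) doesn't necessarily mean a more important relationship.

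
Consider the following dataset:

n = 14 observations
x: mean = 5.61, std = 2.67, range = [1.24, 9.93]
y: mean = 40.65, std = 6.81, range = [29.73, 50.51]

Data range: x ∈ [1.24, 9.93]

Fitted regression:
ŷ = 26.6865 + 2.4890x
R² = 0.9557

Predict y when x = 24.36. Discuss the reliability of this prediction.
ŷ = 87.3185 (extrapolation — x = 24.36 lies outside [1.24, 9.93], so reliability is low).

Prediction calculation:
ŷ = 26.6865 + 2.4890 × 24.36
ŷ = 87.3185

Reliability:
- Data range: x ∈ [1.24, 9.93]
- Prediction point: x = 24.36 is 14.43 units above the observed range → this is EXTRAPOLATION, not interpolation

Why that matters here:
- The linear relationship may not hold outside the observed range
- The standard error of prediction grows with (x − x̄)², and x = 24.36 is far from x̄ = 5.61

A defensible statement: 'if the linear trend continued to x = 24.36, y would be about 87.3185' — the premise is untested.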